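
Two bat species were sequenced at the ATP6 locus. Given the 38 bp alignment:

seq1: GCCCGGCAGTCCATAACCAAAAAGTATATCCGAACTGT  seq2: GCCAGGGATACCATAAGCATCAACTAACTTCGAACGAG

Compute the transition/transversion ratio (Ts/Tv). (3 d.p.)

Transitions are A↔G and C↔T; transversions are all other mismatches.
Transitions: 2. Transversions: 12.
R = 2/12 = 0.166666… ≈ 0.167 (to 3 d.p.).

0.167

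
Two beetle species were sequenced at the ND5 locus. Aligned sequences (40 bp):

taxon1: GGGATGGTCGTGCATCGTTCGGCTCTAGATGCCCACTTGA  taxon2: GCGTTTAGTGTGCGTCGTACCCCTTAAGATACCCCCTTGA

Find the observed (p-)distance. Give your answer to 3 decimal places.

The sequences differ at 14 of 40 positions.
p = 14/40 = 0.350.

0.350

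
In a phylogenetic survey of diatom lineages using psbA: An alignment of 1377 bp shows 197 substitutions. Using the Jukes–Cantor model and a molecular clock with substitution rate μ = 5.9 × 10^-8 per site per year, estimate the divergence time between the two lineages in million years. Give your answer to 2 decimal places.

p = 197/1377 ≈ 0.143065.
d = −(3/4) ln(1 − 4p/3) = −0.75 ln(1 − 0.190753) = −0.75 ln(0.809247)
  = −0.75 × (-0.211651) = 0.158738 substitutions/site.
Under a molecular clock d = 2μt, so t = d/(2μ) = 0.158738 / (2 × 5.9 × 10^-8) = 1.35 million years.

1.35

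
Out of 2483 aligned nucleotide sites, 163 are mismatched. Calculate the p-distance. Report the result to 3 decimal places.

0.066

p = 163/2483 = 0.065646… ≈ 0.066 (to 3 d.p.).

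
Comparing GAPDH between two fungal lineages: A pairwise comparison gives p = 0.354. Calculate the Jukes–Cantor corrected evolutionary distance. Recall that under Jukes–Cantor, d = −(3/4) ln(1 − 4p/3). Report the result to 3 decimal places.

d = −(3/4) ln(1 − 4p/3) = −0.75 ln(1 − 0.472) = −0.75 ln(0.528)
  = −0.75 × (-0.638659) = 0.478994 substitutions/site.

0.479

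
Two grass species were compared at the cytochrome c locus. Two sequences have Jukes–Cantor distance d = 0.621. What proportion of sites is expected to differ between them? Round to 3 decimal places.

p = (3/4)(1 − e^(−4d/3)) = 0.75 × (1 − e^(-0.828)) = 0.75 × (1 − 0.436922) = 0.422309.

0.422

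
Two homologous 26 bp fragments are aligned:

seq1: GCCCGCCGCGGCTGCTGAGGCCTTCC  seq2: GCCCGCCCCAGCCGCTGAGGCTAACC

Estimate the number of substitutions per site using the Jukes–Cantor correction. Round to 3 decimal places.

0.276

The sequences differ at 6 of 26 sites (8, 10, 13, 22, 23, 24), so p = 6/26 ≈ 0.230769.
d = −(3/4) ln(1 − 4p/3) = −0.75 ln(1 − 0.307692) = −0.75 ln(0.692308)
  = −0.75 × (-0.367724) = 0.275793 substitutions/site.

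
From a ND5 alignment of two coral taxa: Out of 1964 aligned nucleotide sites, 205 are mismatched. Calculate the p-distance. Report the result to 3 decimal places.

0.104

p = 205/1964 = 0.104378… ≈ 0.104 (to 3 d.p.).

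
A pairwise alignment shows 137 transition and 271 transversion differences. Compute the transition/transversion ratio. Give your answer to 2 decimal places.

0.51

R = 137/271 = 0.505535… ≈ 0.51 (to 2 d.p.).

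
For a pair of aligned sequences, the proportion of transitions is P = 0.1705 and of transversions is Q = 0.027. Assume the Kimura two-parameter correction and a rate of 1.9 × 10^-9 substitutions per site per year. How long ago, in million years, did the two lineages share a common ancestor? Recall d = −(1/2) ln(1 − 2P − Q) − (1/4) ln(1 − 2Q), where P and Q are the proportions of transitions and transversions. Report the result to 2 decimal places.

64.03

Under the Kimura two-parameter model, d = −½ ln(1 − 2P − Q) − ¼ ln(1 − 2Q).
1 − 2P − Q = 0.632, giving −½ ln(0.632) = 0.229433.
1 − 2Q = 0.946, giving −¼ ln(0.946) = 0.013878.
d = 0.229433 + 0.013878 = 0.243311.
Under a molecular clock d = 2μt, so t = d/(2μ) = 0.243311 / (2 × 1.9 × 10^-9) = 64.03 million years.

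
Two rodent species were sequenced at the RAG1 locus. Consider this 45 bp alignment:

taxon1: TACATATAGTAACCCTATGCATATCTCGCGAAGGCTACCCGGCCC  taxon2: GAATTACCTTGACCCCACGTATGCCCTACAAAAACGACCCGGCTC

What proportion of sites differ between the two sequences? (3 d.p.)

0.444

The sequences differ at 20 of 45 positions.
p = 20/45 = 0.444444… ≈ 0.444 (to 3 d.p.).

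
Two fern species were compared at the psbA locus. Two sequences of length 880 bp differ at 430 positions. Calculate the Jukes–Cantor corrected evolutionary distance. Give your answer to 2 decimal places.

0.79

p = 430/880 ≈ 0.488636.
d = −(3/4) ln(1 − 4p/3) = −0.75 ln(1 − 0.651515) = −0.75 ln(0.348485)
  = −0.75 × (-1.054160) = 0.790620 substitutions/site.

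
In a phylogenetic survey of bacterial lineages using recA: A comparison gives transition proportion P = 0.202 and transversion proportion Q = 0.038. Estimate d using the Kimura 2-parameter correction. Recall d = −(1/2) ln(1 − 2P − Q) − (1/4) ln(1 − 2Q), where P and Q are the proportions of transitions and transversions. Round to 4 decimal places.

Under the Kimura two-parameter model, d = −½ ln(1 − 2P − Q) − ¼ ln(1 − 2Q).
1 − 2P − Q = 0.558, giving −½ ln(0.558) = 0.291698.
1 − 2Q = 0.924, giving −¼ ln(0.924) = 0.019761.
d = 0.291698 + 0.019761 = 0.311459.

0.3115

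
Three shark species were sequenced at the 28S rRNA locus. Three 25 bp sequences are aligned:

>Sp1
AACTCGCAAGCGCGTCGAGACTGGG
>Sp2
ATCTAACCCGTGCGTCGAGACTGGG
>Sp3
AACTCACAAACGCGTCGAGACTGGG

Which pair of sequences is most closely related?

Sp1–Sp2: 6/25 differ, p = 0.240, d = 0.289.
Sp1–Sp3: 2/25 differ, p = 0.080, d = 0.085.
Sp2–Sp3: 6/25 differ, p = 0.240, d = 0.289.
The smallest distance is between Sp1 and Sp3.

Sp1 and Sp3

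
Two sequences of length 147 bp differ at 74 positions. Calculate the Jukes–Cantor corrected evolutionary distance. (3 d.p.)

0.834

p = 74/147 ≈ 0.503401.
d = −(3/4) ln(1 − 4p/3) = −0.75 ln(1 − 0.671201) = −0.75 ln(0.328799)
  = −0.75 × (-1.112309) = 0.834232 substitutions/site.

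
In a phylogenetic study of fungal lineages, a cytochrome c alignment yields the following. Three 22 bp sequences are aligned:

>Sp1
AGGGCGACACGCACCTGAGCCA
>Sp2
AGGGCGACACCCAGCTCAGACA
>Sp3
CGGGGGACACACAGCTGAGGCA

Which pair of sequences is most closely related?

Sp1–Sp2: 4/22 differ, p = 0.182, d = 0.208.
Sp1–Sp3: 5/22 differ, p = 0.227, d = 0.271.
Sp2–Sp3: 5/22 differ, p = 0.227, d = 0.271.
The smallest distance is between Sp1 and Sp2.

Sp1 and Sp2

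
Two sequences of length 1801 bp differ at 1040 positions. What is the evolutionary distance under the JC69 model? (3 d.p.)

p = 1040/1801 ≈ 0.577457.
d = −(3/4) ln(1 − 4p/3) = −0.75 ln(1 − 0.769943) = −0.75 ln(0.230057)
  = −0.75 × (-1.469428) = 1.102071 substitutions/site.

1.102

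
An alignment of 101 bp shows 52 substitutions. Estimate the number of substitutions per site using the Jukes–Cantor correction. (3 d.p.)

0.870

p = 52/101 ≈ 0.514851.
d = −(3/4) ln(1 − 4p/3) = −0.75 ln(1 − 0.686468) = −0.75 ln(0.313532)
  = −0.75 × (-1.159854) = 0.869891 substitutions/site.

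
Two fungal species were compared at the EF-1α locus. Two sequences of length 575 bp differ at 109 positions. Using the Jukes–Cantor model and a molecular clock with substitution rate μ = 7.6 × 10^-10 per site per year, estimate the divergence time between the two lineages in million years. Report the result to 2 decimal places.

143.76

p = 109/575 ≈ 0.189565.
d = −(3/4) ln(1 − 4p/3) = −0.75 ln(1 − 0.252753) = −0.75 ln(0.747247)
  = −0.75 × (-0.291359) = 0.218519 substitutions/site.
Under a molecular clock d = 2μt, so t = d/(2μ) = 0.218519 / (2 × 7.6 × 10^-10) = 143.76 million years.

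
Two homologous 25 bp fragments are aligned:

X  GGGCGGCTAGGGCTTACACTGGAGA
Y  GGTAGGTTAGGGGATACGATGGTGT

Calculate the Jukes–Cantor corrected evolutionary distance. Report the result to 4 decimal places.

The sequences differ at 9 of 25 sites (3, 4, 7, 13, 14, 18, 19, 23, 25), so p = 9/25 = 0.36.
d = −(3/4) ln(1 − 4p/3) = −0.75 ln(1 − 0.48) = −0.75 ln(0.52)
  = −0.75 × (-0.653926) = 0.490445 substitutions/site.

0.4904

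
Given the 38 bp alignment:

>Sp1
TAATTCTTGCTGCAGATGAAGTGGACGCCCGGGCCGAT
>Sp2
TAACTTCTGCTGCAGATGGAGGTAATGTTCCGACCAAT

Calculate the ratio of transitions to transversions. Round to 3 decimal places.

Transitions are A↔G and C↔T; transversions are all other mismatches.
Transitions: 10. Transversions: 3.
R = 10/3 = 3.333333… ≈ 3.333 (to 3 d.p.).

3.333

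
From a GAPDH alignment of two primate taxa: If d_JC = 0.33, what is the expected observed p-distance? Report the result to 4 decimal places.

0.2670

p = (3/4)(1 − e^(−4d/3)) = 0.75 × (1 − e^(-0.44)) = 0.75 × (1 − 0.644036) = 0.266973.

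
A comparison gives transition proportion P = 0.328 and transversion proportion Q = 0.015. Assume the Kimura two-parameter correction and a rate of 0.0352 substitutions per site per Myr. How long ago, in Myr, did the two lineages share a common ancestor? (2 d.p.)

Under the Kimura two-parameter model, d = −½ ln(1 − 2P − Q) − ¼ ln(1 − 2Q).
1 − 2P − Q = 0.329, giving −½ ln(0.329) = 0.555849.
1 − 2Q = 0.97, giving −¼ ln(0.97) = 0.007615.
d = 0.555849 + 0.007615 = 0.563464.
Under a molecular clock d = 2μt, so t = d/(2μ) = 0.563464 / (2 × 0.0352) = 8.00 Myr.

8.00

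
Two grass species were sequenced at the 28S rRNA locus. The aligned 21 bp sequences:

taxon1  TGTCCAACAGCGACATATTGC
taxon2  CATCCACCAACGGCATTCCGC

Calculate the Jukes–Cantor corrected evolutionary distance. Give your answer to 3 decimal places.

The sequences differ at 8 of 21 sites (1, 2, 7, 10, 13, 17, 18, 19), so p = 8/21 ≈ 0.380952.
d = −(3/4) ln(1 − 4p/3) = −0.75 ln(1 − 0.507936) = −0.75 ln(0.492064)
  = −0.75 × (-0.709146) = 0.531860 substitutions/site.

0.532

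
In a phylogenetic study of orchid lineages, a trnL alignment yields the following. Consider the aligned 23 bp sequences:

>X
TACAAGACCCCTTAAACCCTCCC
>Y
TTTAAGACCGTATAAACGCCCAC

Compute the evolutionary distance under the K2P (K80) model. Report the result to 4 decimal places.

0.4679

Of 23 sites, 3 differences are transitions and 5 are transversions, so P = 3/23 ≈ 0.130435 and Q = 5/23 ≈ 0.217391.
Under the Kimura two-parameter model, d = −½ ln(1 − 2P − Q) − ¼ ln(1 − 2Q).
1 − 2P − Q = 0.521739, giving −½ ln(0.521739) = 0.325294.
1 − 2Q = 0.565218, giving −¼ ln(0.565218) = 0.142636.
d = 0.325294 + 0.142636 = 0.467930.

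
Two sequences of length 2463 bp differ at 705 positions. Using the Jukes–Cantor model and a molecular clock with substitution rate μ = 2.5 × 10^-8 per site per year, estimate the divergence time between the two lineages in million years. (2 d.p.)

p = 705/2463 ≈ 0.286236.
d = −(3/4) ln(1 − 4p/3) = −0.75 ln(1 − 0.381648) = −0.75 ln(0.618352)
  = −0.75 × (-0.480697) = 0.360523 substitutions/site.
Under a molecular clock d = 2μt, so t = d/(2μ) = 0.360523 / (2 × 2.5 × 10^-8) = 7.21 million years.

7.21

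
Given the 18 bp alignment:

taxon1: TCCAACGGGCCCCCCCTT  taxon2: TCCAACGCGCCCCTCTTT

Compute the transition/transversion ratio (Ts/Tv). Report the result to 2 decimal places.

2.00

Transitions are A↔G and C↔T; transversions are all other mismatches.
Transitions: 2. Transversions: 1.
R = 2/1 = 2.00.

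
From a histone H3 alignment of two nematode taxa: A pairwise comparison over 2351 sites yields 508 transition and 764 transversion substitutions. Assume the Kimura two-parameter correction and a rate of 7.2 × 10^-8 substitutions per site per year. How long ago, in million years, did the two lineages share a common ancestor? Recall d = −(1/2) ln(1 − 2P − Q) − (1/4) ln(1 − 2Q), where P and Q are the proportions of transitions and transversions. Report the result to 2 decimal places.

6.74

P = 508/2351 ≈ 0.216078 and Q = 764/2351 ≈ 0.324968.
Under the Kimura two-parameter model, d = −½ ln(1 − 2P − Q) − ¼ ln(1 − 2Q).
1 − 2P − Q = 0.242876, giving −½ ln(0.242876) = 0.707602.
1 − 2Q = 0.350064, giving −¼ ln(0.350064) = 0.262410.
d = 0.707602 + 0.262410 = 0.970012.
Under a molecular clock d = 2μt, so t = d/(2μ) = 0.970012 / (2 × 7.2 × 10^-8) = 6.74 million years.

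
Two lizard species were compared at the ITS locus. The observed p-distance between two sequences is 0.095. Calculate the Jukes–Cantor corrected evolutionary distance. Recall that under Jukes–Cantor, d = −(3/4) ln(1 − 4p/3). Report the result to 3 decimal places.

0.102

d = −(3/4) ln(1 − 4p/3) = −0.75 ln(1 − 0.126667) = −0.75 ln(0.873333)
  = −0.75 × (-0.135438) = 0.101579 substitutions/site.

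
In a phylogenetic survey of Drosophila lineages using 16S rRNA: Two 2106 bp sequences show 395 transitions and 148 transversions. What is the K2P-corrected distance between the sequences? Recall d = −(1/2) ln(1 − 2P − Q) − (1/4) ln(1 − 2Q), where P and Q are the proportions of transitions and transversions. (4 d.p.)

P = 395/2106 ≈ 0.187559 and Q = 148/2106 ≈ 0.070275.
Under the Kimura two-parameter model, d = −½ ln(1 − 2P − Q) − ¼ ln(1 − 2Q).
1 − 2P − Q = 0.554607, giving −½ ln(0.554607) = 0.294748.
1 − 2Q = 0.85945, giving −¼ ln(0.85945) = 0.037866.
d = 0.294748 + 0.037866 = 0.332614.

0.3326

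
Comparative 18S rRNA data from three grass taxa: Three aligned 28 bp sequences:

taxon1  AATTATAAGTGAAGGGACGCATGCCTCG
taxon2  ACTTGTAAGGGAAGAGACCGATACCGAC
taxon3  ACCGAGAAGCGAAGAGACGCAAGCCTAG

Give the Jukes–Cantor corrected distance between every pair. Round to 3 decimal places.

taxon1–taxon2: 10/28 sites differ → p ≈ 0.357143, d = −0.75 ln(1 − 0.476191) = 0.484971 ≈ 0.485.
taxon1–taxon3: 8/28 sites differ → p ≈ 0.285714, d = −0.75 ln(1 − 0.380952) = 0.359679 ≈ 0.360.
taxon2–taxon3: 11/28 sites differ → p ≈ 0.392857, d = −0.75 ln(1 − 0.523809) = 0.556452 ≈ 0.556.

d(taxon1,taxon2) = 0.485, d(taxon1,taxon3) = 0.360, d(taxon2,taxon3) = 0.556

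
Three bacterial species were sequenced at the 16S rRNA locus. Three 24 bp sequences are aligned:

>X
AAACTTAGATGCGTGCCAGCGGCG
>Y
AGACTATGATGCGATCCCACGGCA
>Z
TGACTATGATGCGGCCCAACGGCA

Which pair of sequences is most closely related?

X–Y: 8/24 differ, p = 0.333, d = 0.441.
X–Z: 8/24 differ, p = 0.333, d = 0.441.
Y–Z: 4/24 differ, p = 0.167, d = 0.188.
The smallest distance is between Y and Z.

Y and Z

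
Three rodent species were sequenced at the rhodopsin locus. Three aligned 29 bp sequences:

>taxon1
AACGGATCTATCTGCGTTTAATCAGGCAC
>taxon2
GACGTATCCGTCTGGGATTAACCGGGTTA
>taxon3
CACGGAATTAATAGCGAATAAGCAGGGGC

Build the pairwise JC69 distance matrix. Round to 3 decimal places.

taxon1–taxon2: 11/29 sites differ → p ≈ 0.37931, d = −0.75 ln(1 − 0.505747) = 0.528531 ≈ 0.529.
taxon1–taxon3: 11/29 sites differ → p ≈ 0.37931, d = −0.75 ln(1 − 0.505747) = 0.528531 ≈ 0.529.
taxon2–taxon3: 16/29 sites differ → p ≈ 0.551724, d = −0.75 ln(1 − 0.735632) = 0.997810 ≈ 0.998.

d(taxon1,taxon2) = 0.529, d(taxon1,taxon3) = 0.529, d(taxon2,taxon3) = 0.998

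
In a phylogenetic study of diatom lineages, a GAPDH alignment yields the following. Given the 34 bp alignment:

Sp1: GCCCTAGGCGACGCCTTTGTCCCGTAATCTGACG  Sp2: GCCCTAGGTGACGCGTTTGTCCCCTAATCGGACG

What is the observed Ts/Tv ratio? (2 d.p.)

0.33

Transitions are A↔G and C↔T; transversions are all other mismatches.
Transitions: 1. Transversions: 3.
R = 1/3 = 0.333333… ≈ 0.33 (to 2 d.p.).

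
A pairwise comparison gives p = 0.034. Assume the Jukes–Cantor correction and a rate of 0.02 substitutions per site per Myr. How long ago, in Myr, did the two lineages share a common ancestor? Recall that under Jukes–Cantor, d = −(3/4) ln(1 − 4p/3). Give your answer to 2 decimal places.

0.87

d = −(3/4) ln(1 − 4p/3) = −0.75 ln(1 − 0.045333) = −0.75 ln(0.954667)
  = −0.75 × (-0.046393) = 0.034795 substitutions/site.
Under a molecular clock d = 2μt, so t = d/(2μ) = 0.034795 / (2 × 0.02) = 0.87 Myr.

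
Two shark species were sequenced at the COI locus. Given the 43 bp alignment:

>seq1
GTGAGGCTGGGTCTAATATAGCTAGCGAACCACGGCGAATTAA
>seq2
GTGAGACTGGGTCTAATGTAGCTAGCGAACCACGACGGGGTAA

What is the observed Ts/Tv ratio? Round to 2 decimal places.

5.00

Transitions are A↔G and C↔T; transversions are all other mismatches.
Transitions: 5. Transversions: 1.
R = 5/1 = 5.00.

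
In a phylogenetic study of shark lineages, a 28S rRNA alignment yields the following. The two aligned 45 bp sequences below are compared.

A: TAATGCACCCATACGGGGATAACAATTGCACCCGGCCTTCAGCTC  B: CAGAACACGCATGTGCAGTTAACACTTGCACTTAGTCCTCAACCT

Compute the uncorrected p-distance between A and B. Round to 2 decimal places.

The sequences differ at 19 of 45 positions.
p = 19/45 = 0.422222… ≈ 0.42 (to 2 d.p.).

0.42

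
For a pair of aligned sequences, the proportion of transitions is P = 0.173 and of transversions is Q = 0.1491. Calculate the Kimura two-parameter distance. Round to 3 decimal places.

0.430

Under the Kimura two-parameter model, d = −½ ln(1 − 2P − Q) − ¼ ln(1 − 2Q).
1 − 2P − Q = 0.5049, giving −½ ln(0.5049) = 0.341697.
1 − 2Q = 0.7018, giving −¼ ln(0.7018) = 0.088527.
d = 0.341697 + 0.088527 = 0.430224.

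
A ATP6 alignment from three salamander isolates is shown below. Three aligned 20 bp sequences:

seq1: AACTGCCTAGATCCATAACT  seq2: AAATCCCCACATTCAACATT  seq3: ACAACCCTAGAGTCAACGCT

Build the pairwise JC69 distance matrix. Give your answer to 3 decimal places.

seq1–seq2: 8/20 sites differ → p = 0.4, d = −0.75 ln(1 − 0.533333) = 0.571605 ≈ 0.572.
seq1–seq3: 9/20 sites differ → p = 0.45, d = −0.75 ln(1 − 0.6) = 0.687218 ≈ 0.687.
seq2–seq3: 7/20 sites differ → p = 0.35, d = −0.75 ln(1 − 0.466667) = 0.471457 ≈ 0.471.

d(seq1,seq2) = 0.572, d(seq1,seq3) = 0.687, d(seq2,seq3) = 0.471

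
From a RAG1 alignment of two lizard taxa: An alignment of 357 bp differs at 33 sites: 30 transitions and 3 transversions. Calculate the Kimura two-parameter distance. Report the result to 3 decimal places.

0.101

P = 30/357 ≈ 0.084034 and Q = 3/357 ≈ 0.008403.
Under the Kimura two-parameter model, d = −½ ln(1 − 2P − Q) − ¼ ln(1 − 2Q).
1 − 2P − Q = 0.823529, giving −½ ln(0.823529) = 0.097078.
1 − 2Q = 0.983194, giving −¼ ln(0.983194) = 0.004237.
d = 0.097078 + 0.004237 = 0.101315.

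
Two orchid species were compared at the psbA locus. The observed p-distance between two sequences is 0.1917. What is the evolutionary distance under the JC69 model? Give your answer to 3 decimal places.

d = −(3/4) ln(1 − 4p/3) = −0.75 ln(1 − 0.2556) = −0.75 ln(0.7444)
  = −0.75 × (-0.295177) = 0.221383 substitutions/site.

0.221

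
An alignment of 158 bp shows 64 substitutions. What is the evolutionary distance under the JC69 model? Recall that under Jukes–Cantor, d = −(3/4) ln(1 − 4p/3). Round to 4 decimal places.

p = 64/158 ≈ 0.405063.
d = −(3/4) ln(1 − 4p/3) = −0.75 ln(1 − 0.540084) = −0.75 ln(0.459916)
  = −0.75 × (-0.776711) = 0.582533 substitutions/site.

0.5825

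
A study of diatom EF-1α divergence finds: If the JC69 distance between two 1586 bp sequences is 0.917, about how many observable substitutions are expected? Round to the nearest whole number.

839

Invert JC69: p = (3/4)(1 − e^(−4d/3)) = 0.75 × (1 − e^(-1.222667)) = 0.75 × (1 − 0.294444) = 0.529167.
Expected differing sites = pL ≈ 0.529167 × 1586 = 839.258862 ≈ 839.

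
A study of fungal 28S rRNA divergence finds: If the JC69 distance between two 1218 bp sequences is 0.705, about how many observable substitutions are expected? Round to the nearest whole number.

Invert JC69: p = (3/4)(1 − e^(−4d/3)) = 0.75 × (1 − e^(-0.94)) = 0.75 × (1 − 0.390628) = 0.457029.
Expected differing sites = pL ≈ 0.457029 × 1218 = 556.661322 ≈ 557.

557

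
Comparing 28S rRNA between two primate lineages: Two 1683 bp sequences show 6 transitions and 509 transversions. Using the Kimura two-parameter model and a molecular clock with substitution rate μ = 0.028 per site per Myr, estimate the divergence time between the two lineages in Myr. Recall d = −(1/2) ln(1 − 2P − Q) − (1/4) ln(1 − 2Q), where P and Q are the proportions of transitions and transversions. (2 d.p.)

P = 6/1683 ≈ 0.003565 and Q = 509/1683 ≈ 0.302436.
Under the Kimura two-parameter model, d = −½ ln(1 − 2P − Q) − ¼ ln(1 − 2Q).
1 − 2P − Q = 0.690434, giving −½ ln(0.690434) = 0.185217.
1 − 2Q = 0.395128, giving −¼ ln(0.395128) = 0.232136.
d = 0.185217 + 0.232136 = 0.417353.
Under a molecular clock d = 2μt, so t = d/(2μ) = 0.417353 / (2 × 0.028) = 7.45 Myr.

7.45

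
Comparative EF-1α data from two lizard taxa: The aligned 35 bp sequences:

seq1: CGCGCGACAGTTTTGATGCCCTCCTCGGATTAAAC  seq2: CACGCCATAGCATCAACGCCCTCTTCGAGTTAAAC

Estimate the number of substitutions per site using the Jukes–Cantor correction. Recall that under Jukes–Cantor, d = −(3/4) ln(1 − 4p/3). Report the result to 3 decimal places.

0.407

The sequences differ at 11 of 35 sites, so p = 11/35 ≈ 0.314286.
d = −(3/4) ln(1 − 4p/3) = −0.75 ln(1 − 0.419048) = −0.75 ln(0.580952)
  = −0.75 × (-0.543087) = 0.407315 substitutions/site.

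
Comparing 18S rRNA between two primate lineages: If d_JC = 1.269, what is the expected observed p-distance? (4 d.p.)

p = (3/4)(1 − e^(−4d/3)) = 0.75 × (1 − e^(-1.692)) = 0.75 × (1 − 0.184151) = 0.611887.

0.6119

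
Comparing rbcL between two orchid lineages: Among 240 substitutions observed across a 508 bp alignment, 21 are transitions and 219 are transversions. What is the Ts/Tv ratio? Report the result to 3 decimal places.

0.096

R = 21/219 = 0.095890… ≈ 0.096 (to 3 d.p.).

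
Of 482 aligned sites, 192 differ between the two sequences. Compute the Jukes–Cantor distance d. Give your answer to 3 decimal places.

0.568

p = 192/482 ≈ 0.39834.
d = −(3/4) ln(1 − 4p/3) = −0.75 ln(1 − 0.53112) = −0.75 ln(0.46888)
  = −0.75 × (-0.757408) = 0.568056 substitutions/site.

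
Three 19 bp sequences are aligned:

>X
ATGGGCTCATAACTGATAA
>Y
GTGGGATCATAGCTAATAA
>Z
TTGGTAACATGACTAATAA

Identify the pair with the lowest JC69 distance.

X and Y

X–Y: 4/19 differ, p = 0.211, d = 0.247.
X–Z: 6/19 differ, p = 0.316, d = 0.410.
Y–Z: 5/19 differ, p = 0.263, d = 0.324.
The smallest distance is between X and Y.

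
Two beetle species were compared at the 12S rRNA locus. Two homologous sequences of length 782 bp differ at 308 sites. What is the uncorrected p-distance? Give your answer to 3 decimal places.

0.394

p = 308/782 = 0.393861… ≈ 0.394 (to 3 d.p.).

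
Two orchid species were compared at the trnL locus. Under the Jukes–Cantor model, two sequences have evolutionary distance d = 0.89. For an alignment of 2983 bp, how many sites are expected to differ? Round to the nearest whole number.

Invert JC69: p = (3/4)(1 − e^(−4d/3)) = 0.75 × (1 − e^(-1.186667)) = 0.75 × (1 − 0.305237) = 0.521072.
Expected differing sites = pL ≈ 0.521072 × 2983 = 1554.357776 ≈ 1554.

1554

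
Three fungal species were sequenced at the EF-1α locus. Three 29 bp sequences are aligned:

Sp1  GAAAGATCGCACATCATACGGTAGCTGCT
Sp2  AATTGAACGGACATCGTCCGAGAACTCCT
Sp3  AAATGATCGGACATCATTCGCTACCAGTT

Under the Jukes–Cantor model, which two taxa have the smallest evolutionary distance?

Sp1 and Sp3

Sp1–Sp2: 11/29 differ, p = 0.379, d = 0.529.
Sp1–Sp3: 8/29 differ, p = 0.276, d = 0.344.
Sp2–Sp3: 10/29 differ, p = 0.345, d = 0.462.
The smallest distance is between Sp1 and Sp3.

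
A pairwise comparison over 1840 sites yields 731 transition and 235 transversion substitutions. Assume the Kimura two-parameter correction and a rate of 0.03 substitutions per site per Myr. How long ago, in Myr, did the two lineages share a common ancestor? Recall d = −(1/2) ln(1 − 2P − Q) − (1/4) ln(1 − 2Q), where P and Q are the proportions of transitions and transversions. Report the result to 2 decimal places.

P = 731/1840 ≈ 0.397283 and Q = 235/1840 ≈ 0.127717.
Under the Kimura two-parameter model, d = −½ ln(1 − 2P − Q) − ¼ ln(1 − 2Q).
1 − 2P − Q = 0.077717, giving −½ ln(0.077717) = 1.277341.
1 − 2Q = 0.744566, giving −¼ ln(0.744566) = 0.073738.
d = 1.277341 + 0.073738 = 1.351079.
Under a molecular clock d = 2μt, so t = d/(2μ) = 1.351079 / (2 × 0.03) = 22.52 Myr.

22.52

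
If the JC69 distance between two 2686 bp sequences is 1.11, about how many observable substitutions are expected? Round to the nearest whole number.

1556

Invert JC69: p = (3/4)(1 − e^(−4d/3)) = 0.75 × (1 − e^(-1.48)) = 0.75 × (1 − 0.227638) = 0.579272.
Expected differing sites = pL ≈ 0.579272 × 2686 = 1555.924592 ≈ 1556.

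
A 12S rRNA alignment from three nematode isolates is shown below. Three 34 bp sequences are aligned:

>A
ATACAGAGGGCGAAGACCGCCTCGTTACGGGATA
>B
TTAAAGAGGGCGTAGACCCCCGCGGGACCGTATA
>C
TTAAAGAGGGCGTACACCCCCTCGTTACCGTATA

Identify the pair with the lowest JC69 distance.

A–B: 9/34 differ, p = 0.265, d = 0.326.
A–C: 7/34 differ, p = 0.206, d = 0.241.
B–C: 4/34 differ, p = 0.118, d = 0.128.
The smallest distance is between B and C.

B and C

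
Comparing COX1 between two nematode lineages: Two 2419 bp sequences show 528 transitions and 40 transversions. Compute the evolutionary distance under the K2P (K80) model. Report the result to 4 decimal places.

0.3101

P = 528/2419 ≈ 0.218272 and Q = 40/2419 ≈ 0.016536.
Under the Kimura two-parameter model, d = −½ ln(1 − 2P − Q) − ¼ ln(1 − 2Q).
1 − 2P − Q = 0.54692, giving −½ ln(0.54692) = 0.301726.
1 − 2Q = 0.966928, giving −¼ ln(0.966928) = 0.008408.
d = 0.301726 + 0.008408 = 0.310134.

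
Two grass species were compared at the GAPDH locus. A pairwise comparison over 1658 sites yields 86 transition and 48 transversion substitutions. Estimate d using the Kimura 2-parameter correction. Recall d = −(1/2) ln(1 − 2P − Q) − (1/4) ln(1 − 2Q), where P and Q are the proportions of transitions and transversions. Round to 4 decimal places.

P = 86/1658 ≈ 0.05187 and Q = 48/1658 ≈ 0.028951.
Under the Kimura two-parameter model, d = −½ ln(1 − 2P − Q) − ¼ ln(1 − 2Q).
1 − 2P − Q = 0.867309, giving −½ ln(0.867309) = 0.071180.
1 − 2Q = 0.942098, giving −¼ ln(0.942098) = 0.014911.
d = 0.071180 + 0.014911 = 0.086091.

0.0861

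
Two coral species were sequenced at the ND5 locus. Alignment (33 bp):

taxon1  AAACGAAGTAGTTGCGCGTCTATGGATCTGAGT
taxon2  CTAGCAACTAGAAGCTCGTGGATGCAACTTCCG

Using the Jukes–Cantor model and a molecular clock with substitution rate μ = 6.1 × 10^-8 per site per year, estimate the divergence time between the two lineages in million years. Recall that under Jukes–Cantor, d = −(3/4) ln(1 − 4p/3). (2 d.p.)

6.39

The sequences differ at 16 of 33 sites, so p = 16/33 ≈ 0.484848.
d = −(3/4) ln(1 − 4p/3) = −0.75 ln(1 − 0.646464) = −0.75 ln(0.353536)
  = −0.75 × (-1.039770) = 0.779828 substitutions/site.
Under a molecular clock d = 2μt, so t = d/(2μ) = 0.779828 / (2 × 6.1 × 10^-8) = 6.39 million years.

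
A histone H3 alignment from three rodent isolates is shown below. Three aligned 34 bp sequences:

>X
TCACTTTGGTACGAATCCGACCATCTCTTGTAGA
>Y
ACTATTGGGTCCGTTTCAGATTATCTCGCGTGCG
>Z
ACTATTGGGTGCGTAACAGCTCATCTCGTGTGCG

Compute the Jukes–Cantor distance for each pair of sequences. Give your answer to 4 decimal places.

X–Y: 15/34 sites differ → p ≈ 0.441176, d = −0.75 ln(1 − 0.588235) = 0.665477 ≈ 0.6655.
X–Z: 14/34 sites differ → p ≈ 0.411765, d = −0.75 ln(1 − 0.54902) = 0.597249 ≈ 0.5972.
Y–Z: 6/34 sites differ → p ≈ 0.176471, d = −0.75 ln(1 − 0.235295) = 0.201199 ≈ 0.2012.

d(X,Y) = 0.6655, d(X,Z) = 0.5972, d(Y,Z) = 0.2012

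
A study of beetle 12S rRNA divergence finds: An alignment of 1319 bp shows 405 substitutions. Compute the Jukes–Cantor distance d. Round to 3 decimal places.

p = 405/1319 ≈ 0.307051.
d = −(3/4) ln(1 − 4p/3) = −0.75 ln(1 − 0.409401) = −0.75 ln(0.590599)
  = −0.75 × (-0.526618) = 0.394964 substitutions/site.

0.395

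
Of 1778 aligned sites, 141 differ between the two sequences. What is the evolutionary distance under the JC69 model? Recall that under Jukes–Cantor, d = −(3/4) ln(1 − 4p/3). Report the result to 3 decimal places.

p = 141/1778 ≈ 0.079303.
d = −(3/4) ln(1 − 4p/3) = −0.75 ln(1 − 0.105737) = −0.75 ln(0.894263)
  = −0.75 × (-0.111755) = 0.083816 substitutions/site.

0.084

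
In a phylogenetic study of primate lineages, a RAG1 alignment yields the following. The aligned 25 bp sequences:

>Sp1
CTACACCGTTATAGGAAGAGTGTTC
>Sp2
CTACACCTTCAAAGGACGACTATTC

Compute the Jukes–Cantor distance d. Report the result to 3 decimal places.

0.289

The sequences differ at 6 of 25 sites (8, 10, 12, 17, 20, 22), so p = 6/25 = 0.24.
d = −(3/4) ln(1 − 4p/3) = −0.75 ln(1 − 0.32) = −0.75 ln(0.68)
  = −0.75 × (-0.385662) = 0.289247 substitutions/site.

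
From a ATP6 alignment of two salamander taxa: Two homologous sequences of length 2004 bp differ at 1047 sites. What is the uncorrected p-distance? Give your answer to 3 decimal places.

0.522

p = 1047/2004 = 0.522455… ≈ 0.522 (to 3 d.p.).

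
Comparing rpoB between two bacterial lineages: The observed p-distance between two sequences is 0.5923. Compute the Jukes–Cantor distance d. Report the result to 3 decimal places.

1.170

d = −(3/4) ln(1 − 4p/3) = −0.75 ln(1 − 0.789733) = −0.75 ln(0.210267)
  = −0.75 × (-1.559377) = 1.169533 substitutions/site.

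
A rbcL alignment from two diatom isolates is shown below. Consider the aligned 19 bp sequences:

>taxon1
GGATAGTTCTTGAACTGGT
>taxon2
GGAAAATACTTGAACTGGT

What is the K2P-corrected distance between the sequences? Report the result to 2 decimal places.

0.18

Of 19 sites, 1 differences are transitions and 2 are transversions, so P = 1/19 ≈ 0.052632 and Q = 2/19 ≈ 0.105263.
Under the Kimura two-parameter model, d = −½ ln(1 − 2P − Q) − ¼ ln(1 − 2Q).
1 − 2P − Q = 0.789473, giving −½ ln(0.789473) = 0.118195.
1 − 2Q = 0.789474, giving −¼ ln(0.789474) = 0.059097.
d = 0.118195 + 0.059097 = 0.177292.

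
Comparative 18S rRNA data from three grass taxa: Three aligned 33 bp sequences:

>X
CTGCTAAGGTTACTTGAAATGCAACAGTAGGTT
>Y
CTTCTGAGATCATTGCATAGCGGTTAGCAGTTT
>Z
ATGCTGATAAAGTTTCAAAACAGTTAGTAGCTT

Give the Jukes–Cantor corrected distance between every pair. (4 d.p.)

d(X,Y) = 0.7798, d(X,Z) = 0.7798, d(Y,Z) = 0.4975

X–Y: 16/33 sites differ → p ≈ 0.484848, d = −0.75 ln(1 − 0.646464) = 0.779827 ≈ 0.7798.
X–Z: 16/33 sites differ → p ≈ 0.484848, d = −0.75 ln(1 − 0.646464) = 0.779827 ≈ 0.7798.
Y–Z: 12/33 sites differ → p ≈ 0.363636, d = −0.75 ln(1 − 0.484848) = 0.497470 ≈ 0.4975.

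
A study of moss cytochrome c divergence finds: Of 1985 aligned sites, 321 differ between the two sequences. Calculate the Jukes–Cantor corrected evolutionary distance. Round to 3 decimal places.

p = 321/1985 ≈ 0.161713.
d = −(3/4) ln(1 − 4p/3) = −0.75 ln(1 − 0.215617) = −0.75 ln(0.784383)
  = −0.75 × (-0.242858) = 0.182144 substitutions/site.

0.182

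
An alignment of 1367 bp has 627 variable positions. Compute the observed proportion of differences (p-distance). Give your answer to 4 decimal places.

p = 627/1367 = 0.458668… ≈ 0.4587 (to 4 d.p.).

0.4587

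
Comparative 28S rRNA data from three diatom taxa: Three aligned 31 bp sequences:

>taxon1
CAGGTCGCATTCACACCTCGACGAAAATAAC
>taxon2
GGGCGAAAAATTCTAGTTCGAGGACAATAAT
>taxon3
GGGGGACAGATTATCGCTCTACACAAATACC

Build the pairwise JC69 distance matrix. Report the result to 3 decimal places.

d(taxon1,taxon2) = 0.874, d(taxon1,taxon3) = 0.874, d(taxon2,taxon3) = 0.614

taxon1–taxon2: 16/31 sites differ → p ≈ 0.516129, d = −0.75 ln(1 − 0.688172) = 0.873978 ≈ 0.874.
taxon1–taxon3: 16/31 sites differ → p ≈ 0.516129, d = −0.75 ln(1 − 0.688172) = 0.873978 ≈ 0.874.
taxon2–taxon3: 13/31 sites differ → p ≈ 0.419355, d = −0.75 ln(1 − 0.55914) = 0.614271 ≈ 0.614.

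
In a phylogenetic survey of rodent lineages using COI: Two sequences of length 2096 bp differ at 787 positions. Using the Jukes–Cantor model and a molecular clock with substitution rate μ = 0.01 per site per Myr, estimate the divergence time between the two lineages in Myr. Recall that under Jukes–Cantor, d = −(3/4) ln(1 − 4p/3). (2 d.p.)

26.04

p = 787/2096 ≈ 0.375477.
d = −(3/4) ln(1 − 4p/3) = −0.75 ln(1 − 0.500636) = −0.75 ln(0.499364)
  = −0.75 × (-0.694420) = 0.520815 substitutions/site.
Under a molecular clock d = 2μt, so t = d/(2μ) = 0.520815 / (2 × 0.01) = 26.04 Myr.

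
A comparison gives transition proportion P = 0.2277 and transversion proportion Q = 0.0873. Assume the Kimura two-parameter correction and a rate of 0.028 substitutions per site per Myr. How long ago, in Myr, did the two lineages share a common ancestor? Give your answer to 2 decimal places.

7.84

Under the Kimura two-parameter model, d = −½ ln(1 − 2P − Q) − ¼ ln(1 − 2Q).
1 − 2P − Q = 0.4573, giving −½ ln(0.4573) = 0.391208.
1 − 2Q = 0.8254, giving −¼ ln(0.8254) = 0.047972.
d = 0.391208 + 0.047972 = 0.439180.
Under a molecular clock d = 2μt, so t = d/(2μ) = 0.439180 / (2 × 0.028) = 7.84 Myr.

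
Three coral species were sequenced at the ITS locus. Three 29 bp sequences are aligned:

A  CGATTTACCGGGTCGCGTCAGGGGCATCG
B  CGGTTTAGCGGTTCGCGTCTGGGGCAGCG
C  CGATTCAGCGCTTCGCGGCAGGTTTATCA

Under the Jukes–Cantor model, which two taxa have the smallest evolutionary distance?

A–B: 5/29 differ, p = 0.172, d = 0.196.
A–C: 9/29 differ, p = 0.310, d = 0.401.
B–C: 10/29 differ, p = 0.345, d = 0.462.
The smallest distance is between A and B.

A and B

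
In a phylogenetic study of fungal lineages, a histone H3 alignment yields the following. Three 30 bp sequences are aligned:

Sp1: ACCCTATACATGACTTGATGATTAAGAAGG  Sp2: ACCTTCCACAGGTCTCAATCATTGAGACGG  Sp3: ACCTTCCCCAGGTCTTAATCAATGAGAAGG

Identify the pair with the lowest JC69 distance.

Sp1–Sp2: 10/30 differ, p = 0.333, d = 0.441.
Sp1–Sp3: 10/30 differ, p = 0.333, d = 0.441.
Sp2–Sp3: 4/30 differ, p = 0.133, d = 0.147.
The smallest distance is between Sp2 and Sp3.

Sp2 and Sp3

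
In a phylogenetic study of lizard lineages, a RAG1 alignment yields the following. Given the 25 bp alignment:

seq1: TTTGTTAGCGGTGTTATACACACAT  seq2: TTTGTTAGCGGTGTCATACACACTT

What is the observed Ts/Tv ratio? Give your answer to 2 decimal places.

Transitions are A↔G and C↔T; transversions are all other mismatches.
Transitions: 1. Transversions: 1.
R = 1/1 = 1.00.

1.00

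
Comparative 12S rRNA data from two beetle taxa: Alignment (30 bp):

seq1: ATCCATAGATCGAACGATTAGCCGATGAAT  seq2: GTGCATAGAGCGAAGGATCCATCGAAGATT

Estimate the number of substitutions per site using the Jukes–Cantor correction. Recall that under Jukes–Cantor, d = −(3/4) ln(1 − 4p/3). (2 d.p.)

The sequences differ at 10 of 30 sites (1, 3, 10, 15, 19, 20, 21, 22, 26, 29), so p = 10/30 ≈ 0.333333.
d = −(3/4) ln(1 − 4p/3) = −0.75 ln(1 − 0.444444) = −0.75 ln(0.555556)
  = −0.75 × (-0.587786) = 0.440840 substitutions/site.

0.44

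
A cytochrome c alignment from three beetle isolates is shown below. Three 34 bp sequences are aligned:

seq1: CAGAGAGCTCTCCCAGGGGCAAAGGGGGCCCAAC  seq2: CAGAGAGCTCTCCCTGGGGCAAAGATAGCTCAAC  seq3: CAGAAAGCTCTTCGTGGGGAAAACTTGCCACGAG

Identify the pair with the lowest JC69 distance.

seq1 and seq2

seq1–seq2: 5/34 differ, p = 0.147, d = 0.164.
seq1–seq3: 12/34 differ, p = 0.353, d = 0.477.
seq2–seq3: 11/34 differ, p = 0.324, d = 0.423.
The smallest distance is between seq1 and seq2.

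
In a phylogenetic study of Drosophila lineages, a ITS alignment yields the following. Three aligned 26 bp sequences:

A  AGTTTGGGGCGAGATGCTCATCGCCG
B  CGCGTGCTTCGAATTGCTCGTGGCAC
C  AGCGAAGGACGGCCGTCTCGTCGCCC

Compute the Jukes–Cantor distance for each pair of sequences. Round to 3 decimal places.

A–B: 12/26 sites differ → p ≈ 0.461538, d = −0.75 ln(1 − 0.615384) = 0.716632 ≈ 0.717.
A–C: 12/26 sites differ → p ≈ 0.461538, d = −0.75 ln(1 − 0.615384) = 0.716632 ≈ 0.717.
B–C: 13/26 sites differ → p = 0.5, d = −0.75 ln(1 − 0.666667) = 0.823960 ≈ 0.824.

d(A,B) = 0.717, d(A,C) = 0.717, d(B,C) = 0.824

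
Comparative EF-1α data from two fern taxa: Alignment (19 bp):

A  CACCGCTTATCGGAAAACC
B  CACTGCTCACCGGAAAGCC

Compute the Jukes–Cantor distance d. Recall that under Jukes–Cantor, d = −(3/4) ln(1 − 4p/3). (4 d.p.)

0.2471

The sequences differ at 4 of 19 sites (4, 8, 10, 17), so p = 4/19 ≈ 0.210526.
d = −(3/4) ln(1 − 4p/3) = −0.75 ln(1 − 0.280701) = −0.75 ln(0.719299)
  = −0.75 × (-0.329478) = 0.247109 substitutions/site.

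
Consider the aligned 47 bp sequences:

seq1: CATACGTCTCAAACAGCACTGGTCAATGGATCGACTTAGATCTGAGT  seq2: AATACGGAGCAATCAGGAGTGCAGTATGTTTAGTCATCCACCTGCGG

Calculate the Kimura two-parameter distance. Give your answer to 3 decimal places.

Of 47 sites, 1 differences are transitions and 20 are transversions, so P = 1/47 ≈ 0.021277 and Q = 20/47 ≈ 0.425532.
Under the Kimura two-parameter model, d = −½ ln(1 − 2P − Q) − ¼ ln(1 − 2Q).
1 − 2P − Q = 0.531914, giving −½ ln(0.531914) = 0.315637.
1 − 2Q = 0.148936, giving −¼ ln(0.148936) = 0.476060.
d = 0.315637 + 0.476060 = 0.791697.

0.792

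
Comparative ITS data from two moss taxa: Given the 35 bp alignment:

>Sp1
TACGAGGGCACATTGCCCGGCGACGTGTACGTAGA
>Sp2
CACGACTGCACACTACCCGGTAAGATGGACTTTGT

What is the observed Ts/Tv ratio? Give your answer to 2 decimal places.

Transitions are A↔G and C↔T; transversions are all other mismatches.
Transitions: 6. Transversions: 7.
R = 6/7 = 0.857142… ≈ 0.86 (to 2 d.p.).

0.86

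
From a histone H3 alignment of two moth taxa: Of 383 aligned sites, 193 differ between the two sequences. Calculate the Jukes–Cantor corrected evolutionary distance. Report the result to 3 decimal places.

p = 193/383 ≈ 0.503916.
d = −(3/4) ln(1 − 4p/3) = −0.75 ln(1 − 0.671888) = −0.75 ln(0.328112)
  = −0.75 × (-1.114400) = 0.835800 substitutions/site.

0.836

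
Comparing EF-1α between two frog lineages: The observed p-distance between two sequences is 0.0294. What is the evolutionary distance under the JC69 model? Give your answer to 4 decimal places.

0.0300

d = −(3/4) ln(1 − 4p/3) = −0.75 ln(1 − 0.0392) = −0.75 ln(0.9608)
  = −0.75 × (-0.039989) = 0.029992 substitutions/site.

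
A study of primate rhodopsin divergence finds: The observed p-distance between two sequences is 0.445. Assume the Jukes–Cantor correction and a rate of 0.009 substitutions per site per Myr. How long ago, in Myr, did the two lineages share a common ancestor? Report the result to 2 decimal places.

37.49

d = −(3/4) ln(1 − 4p/3) = −0.75 ln(1 − 0.593333) = −0.75 ln(0.406667)
  = −0.75 × (-0.899761) = 0.674821 substitutions/site.
Under a molecular clock d = 2μt, so t = d/(2μ) = 0.674821 / (2 × 0.009) = 37.49 Myr.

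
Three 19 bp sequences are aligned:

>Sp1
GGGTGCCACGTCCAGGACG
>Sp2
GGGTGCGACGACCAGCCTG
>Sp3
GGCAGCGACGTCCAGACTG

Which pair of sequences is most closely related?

Sp1–Sp2: 5/19 differ, p = 0.263, d = 0.324.
Sp1–Sp3: 6/19 differ, p = 0.316, d = 0.410.
Sp2–Sp3: 4/19 differ, p = 0.211, d = 0.247.
The smallest distance is between Sp2 and Sp3.

Sp2 and Sp3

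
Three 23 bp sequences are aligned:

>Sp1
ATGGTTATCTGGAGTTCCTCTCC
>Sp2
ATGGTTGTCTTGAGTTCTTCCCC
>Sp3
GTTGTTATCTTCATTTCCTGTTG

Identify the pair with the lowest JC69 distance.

Sp1–Sp2: 4/23 differ, p = 0.174, d = 0.198.
Sp1–Sp3: 8/23 differ, p = 0.348, d = 0.467.
Sp2–Sp3: 10/23 differ, p = 0.435, d = 0.650.
The smallest distance is between Sp1 and Sp2.

Sp1 and Sp2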